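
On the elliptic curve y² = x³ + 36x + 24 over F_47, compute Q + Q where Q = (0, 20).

(37, 36)

tangent at (0, 20): λ = (3·0² + 36)/(2·20) ≡ 36/40. 40⁻¹ ≡ 20 (mod 47) since 40·20 = 800 ≡ 1, so λ ≡ 36·20 ≡ 15.
  x = λ² - 0 - 0 = 225 - 0 ≡ 37; y = λ·(0 - 37) - 20 ≡ 36. → (37, 36)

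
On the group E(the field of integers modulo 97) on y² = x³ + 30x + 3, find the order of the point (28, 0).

2

2P: (28, 0) + (28, 0): same x and y₁ ≡ -y₂, so the sum is O.
2P = O, so the order is 2.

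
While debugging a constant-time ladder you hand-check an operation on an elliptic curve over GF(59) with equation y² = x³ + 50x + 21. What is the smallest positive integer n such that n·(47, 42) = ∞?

12

2P: tangent at (47, 42): λ = (3·47² + 50)/(2·42) ≡ 10/25. 25⁻¹ ≡ 26 (mod 59), so λ ≡ 10·26 ≡ 24.
  x = λ² - 47 - 47 = 576 - 94 ≡ 10; y = λ·(47 - 10) - 42 ≡ 20. → (10, 20)
3P: (10, 20) + (47, 42). λ = (42 - 20)/(47 - 10) ≡ 22/37 mod 59. 37⁻¹ ≡ 8 (mod 59), so λ ≡ 58.
  x = λ² - 10 - 47 = 3364 - 57 ≡ 3; y = λ·(10 - 3) - 20 ≡ 32. → (3, 32)
4P: (3, 32) + (47, 42). λ = (42 - 32)/(47 - 3) ≡ 10/44 mod 59. 44⁻¹ ≡ 55 (mod 59) since 44·55 = 2420 ≡ 1, so λ ≡ 19.
  x = λ² - 3 - 47 = 361 - 50 ≡ 16; y = λ·(3 - 16) - 32 ≡ 16. → (16, 16)
5P: (16, 16) + (47, 42). λ = (42 - 16)/(47 - 16) ≡ 26/31 mod 59. 31⁻¹ ≡ 40 (mod 59), so λ ≡ 37.
  x = λ² - 16 - 47 = 1369 - 63 ≡ 8; y = λ·(16 - 8) - 16 ≡ 44. → (8, 44)
6P: (8, 44) + (47, 42). λ = (42 - 44)/(47 - 8) ≡ 57/39 mod 59. 39⁻¹ ≡ 56 (mod 59), so λ ≡ 6.
  x = λ² - 8 - 47 = 36 - 55 ≡ 40; y = λ·(8 - 40) - 44 ≡ 0. → (40, 0)
7P: (40, 0) + (47, 42). λ = (42 - 0)/(47 - 40) ≡ 42/7 mod 59. 7⁻¹ ≡ 17 (mod 59), so λ ≡ 6.
  x = λ² - 40 - 47 = 36 - 87 ≡ 8; y = λ·(40 - 8) - 0 ≡ 15. → (8, 15)
8P: (8, 15) + (47, 42). λ = (42 - 15)/(47 - 8) ≡ 27/39 mod 59. 39⁻¹ ≡ 56 (mod 59) since 39·56 = 2184 ≡ 1, so λ ≡ 37.
  x = λ² - 8 - 47 = 1369 - 55 ≡ 16; y = λ·(8 - 16) - 15 ≡ 43. → (16, 43)
9P: (16, 43) + (47, 42). λ = (42 - 43)/(47 - 16) ≡ 58/31 mod 59. 31⁻¹ ≡ 40 (mod 59), so λ ≡ 19.
  x = λ² - 16 - 47 = 361 - 63 ≡ 3; y = λ·(16 - 3) - 43 ≡ 27. → (3, 27)
10P: (3, 27) + (47, 42). λ = (42 - 27)/(47 - 3) ≡ 15/44 mod 59. 44⁻¹ ≡ 55 (mod 59) since 44·55 = 2420 ≡ 1, so λ ≡ 58.
  x = λ² - 3 - 47 = 3364 - 50 ≡ 10; y = λ·(3 - 10) - 27 ≡ 39. → (10, 39)
11P: (10, 39) + (47, 42). λ = (42 - 39)/(47 - 10) ≡ 3/37 mod 59. 37⁻¹ ≡ 8 (mod 59), so λ ≡ 24.
  x = λ² - 10 - 47 = 576 - 57 ≡ 47; y = λ·(10 - 47) - 39 ≡ 17. → (47, 17)
12P: (47, 17) + (47, 42): same x and y₁ ≡ -y₂, so the sum is ∞.
12P = ∞, so the order is 12.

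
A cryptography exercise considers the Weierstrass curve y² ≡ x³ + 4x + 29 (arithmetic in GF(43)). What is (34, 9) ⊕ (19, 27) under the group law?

(31, 39)

(34, 9) + (19, 27). λ = (27 - 9)/(19 - 34) ≡ 18/28 mod 43. 28⁻¹ ≡ 20 (mod 43), so λ ≡ 16.
  x = λ² - 34 - 19 = 256 - 53 ≡ 31; y = λ·(34 - 31) - 9 ≡ 39. → (31, 39)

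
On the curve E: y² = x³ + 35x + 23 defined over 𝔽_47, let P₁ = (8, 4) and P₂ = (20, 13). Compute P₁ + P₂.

(46, 38)

(8, 4) + (20, 13). λ = (13 - 4)/(20 - 8) ≡ 9/12 mod 47. 12⁻¹ ≡ 4 (mod 47), so λ ≡ 36.
  x = λ² - 8 - 20 = 1296 - 28 ≡ 46; y = λ·(8 - 46) - 4 ≡ 38. → (46, 38)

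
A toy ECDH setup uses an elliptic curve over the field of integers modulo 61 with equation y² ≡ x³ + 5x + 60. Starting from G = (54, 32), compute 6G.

Double-and-add on 6 = (110)₂. Start with G = (54, 32) for the leading 1-bit.
double: tangent at (54, 32): λ = (3·54² + 5)/(2·32) ≡ 30/3. 3⁻¹ ≡ 41 (mod 61), so λ ≡ 30·41 ≡ 10.
  x = λ² - 54 - 54 = 100 - 108 ≡ 53; y = λ·(54 - 53) - 32 ≡ 39. → (53, 39)
add G: (53, 39) + (54, 32). λ = (32 - 39)/(54 - 53) ≡ 54/1 mod 61. 1⁻¹ ≡ 1 (mod 61), so λ ≡ 54.
  x = λ² - 53 - 54 = 2916 - 107 ≡ 3; y = λ·(53 - 3) - 39 ≡ 38. → (3, 38)
double: tangent at (3, 38): λ = (3·3² + 5)/(2·38) ≡ 32/15. 15⁻¹ ≡ 57 (mod 61) since 15·57 = 855 ≡ 1, so λ ≡ 32·57 ≡ 55.
  x = λ² - 3 - 3 = 3025 - 6 ≡ 30; y = λ·(3 - 30) - 38 ≡ 2. → (30, 2)

(30, 2)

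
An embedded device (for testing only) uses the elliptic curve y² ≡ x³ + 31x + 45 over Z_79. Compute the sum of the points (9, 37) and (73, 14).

(78, 31)

(9, 37) + (73, 14). λ = (14 - 37)/(73 - 9) ≡ 56/64 mod 79. 64⁻¹ ≡ 21 (mod 79) since 64·21 = 1344 ≡ 1, so λ ≡ 70.
  x = λ² - 9 - 73 = 4900 - 82 ≡ 78; y = λ·(9 - 78) - 37 ≡ 31. → (78, 31)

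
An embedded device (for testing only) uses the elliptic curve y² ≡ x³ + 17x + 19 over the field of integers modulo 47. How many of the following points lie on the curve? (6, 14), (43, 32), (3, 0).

1

(6, 14): 14² ≡ 8, rhs ≡ 8 → on.
(43, 32): 32² ≡ 37, rhs ≡ 28 → off.
(3, 0): 0² ≡ 0, rhs ≡ 3 → off.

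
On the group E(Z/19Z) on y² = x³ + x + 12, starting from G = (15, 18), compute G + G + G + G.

(9, 16)

Repeated addition: build up to 4G.
2G: tangent at (15, 18): λ = (3·15² + 1)/(2·18) ≡ 11/17. 17⁻¹ ≡ 9 (mod 19), so λ ≡ 11·9 ≡ 4.
  x = λ² - 15 - 15 = 16 - 30 ≡ 5; y = λ·(15 - 5) - 18 ≡ 3. → (5, 3)
3G: (5, 3) + (15, 18). λ = (18 - 3)/(15 - 5) ≡ 15/10 mod 19. 10⁻¹ ≡ 2 (mod 19) since 10·2 = 20 ≡ 1, so λ ≡ 11.
  x = λ² - 5 - 15 = 121 - 20 ≡ 6; y = λ·(5 - 6) - 3 ≡ 5. → (6, 5)
4G: (6, 5) + (15, 18). λ = (18 - 5)/(15 - 6) ≡ 13/9 mod 19. 9⁻¹ ≡ 17 (mod 19), so λ ≡ 12.
  x = λ² - 6 - 15 = 144 - 21 ≡ 9; y = λ·(6 - 9) - 5 ≡ 16. → (9, 16)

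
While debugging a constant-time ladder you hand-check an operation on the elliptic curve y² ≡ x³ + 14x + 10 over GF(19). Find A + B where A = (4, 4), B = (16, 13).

(4, 4) + (16, 13). λ = (13 - 4)/(16 - 4) ≡ 9/12 mod 19. 12⁻¹ ≡ 8 (mod 19), so λ ≡ 15.
  x = λ² - 4 - 16 = 225 - 20 ≡ 15; y = λ·(4 - 15) - 4 ≡ 2. → (15, 2)

(15, 2)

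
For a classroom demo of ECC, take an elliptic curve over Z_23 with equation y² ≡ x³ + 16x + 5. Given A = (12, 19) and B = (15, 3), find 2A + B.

First 2A:
Repeated addition: build up to 2A.
2A: tangent at (12, 19): λ = (3·12² + 16)/(2·19) ≡ 11/15. 15⁻¹ ≡ 20 (mod 23), so λ ≡ 11·20 ≡ 13.
  x = λ² - 12 - 12 = 169 - 24 ≡ 7; y = λ·(12 - 7) - 19 ≡ 0. → (7, 0)
2A = (7, 0).
Finally 2A + B:
(7, 0) + (15, 3). λ = (3 - 0)/(15 - 7) ≡ 3/8 mod 23. 8⁻¹ ≡ 3 (mod 23), so λ ≡ 9.
  x = λ² - 7 - 15 = 81 - 22 ≡ 13; y = λ·(7 - 13) - 0 ≡ 15. → (13, 15)

(13, 15)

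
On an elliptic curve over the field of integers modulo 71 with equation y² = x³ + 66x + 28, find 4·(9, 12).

(5, 46)

Write P = (9, 12).
Repeated addition: build up to 4P.
2P: tangent at (9, 12): λ = (3·9² + 66)/(2·12) ≡ 25/24. 24⁻¹ ≡ 3 (mod 71) since 24·3 = 72 ≡ 1, so λ ≡ 25·3 ≡ 4.
  x = λ² - 9 - 9 = 16 - 18 ≡ 69; y = λ·(9 - 69) - 12 ≡ 32. → (69, 32)
3P: (69, 32) + (9, 12). λ = (12 - 32)/(9 - 69) ≡ 51/11 mod 71. 11⁻¹ ≡ 13 (mod 71), so λ ≡ 24.
  x = λ² - 69 - 9 = 576 - 78 ≡ 1; y = λ·(69 - 1) - 32 ≡ 38. → (1, 38)
4P: (1, 38) + (9, 12). λ = (12 - 38)/(9 - 1) ≡ 45/8 mod 71. 8⁻¹ ≡ 9 (mod 71) since 8·9 = 72 ≡ 1, so λ ≡ 50.
  x = λ² - 1 - 9 = 2500 - 10 ≡ 5; y = λ·(1 - 5) - 38 ≡ 46. → (5, 46)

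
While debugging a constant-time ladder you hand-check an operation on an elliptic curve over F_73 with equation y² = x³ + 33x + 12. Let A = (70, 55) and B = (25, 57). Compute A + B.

(70, 18)

(70, 55) + (25, 57). λ = (57 - 55)/(25 - 70) ≡ 2/28 mod 73. 28⁻¹ ≡ 60 (mod 73), so λ ≡ 47.
  x = λ² - 70 - 25 = 2209 - 95 ≡ 70; y = λ·(70 - 70) - 55 ≡ 18. → (70, 18)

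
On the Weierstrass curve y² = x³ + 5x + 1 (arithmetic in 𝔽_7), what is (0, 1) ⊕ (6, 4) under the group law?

(3, 1)

(0, 1) + (6, 4). λ = (4 - 1)/(6 - 0) ≡ 3/6 mod 7. 6⁻¹ ≡ 6 (mod 7), so λ ≡ 4.
  x = λ² - 0 - 6 = 16 - 6 ≡ 3; y = λ·(0 - 3) - 1 ≡ 1. → (3, 1)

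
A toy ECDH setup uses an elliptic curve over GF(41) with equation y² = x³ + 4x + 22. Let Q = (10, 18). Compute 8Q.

Double-and-add on 8 = (1000)₂. Start with Q = (10, 18) for the leading 1-bit.
double: tangent at (10, 18): λ = (3·10² + 4)/(2·18) ≡ 17/36. 36⁻¹ ≡ 8 (mod 41) since 36·8 = 288 ≡ 1, so λ ≡ 17·8 ≡ 13.
  x = λ² - 10 - 10 = 169 - 20 ≡ 26; y = λ·(10 - 26) - 18 ≡ 20. → (26, 20)
double: tangent at (26, 20): λ = (3·26² + 4)/(2·20) ≡ 23/40. 40⁻¹ ≡ 40 (mod 41), so λ ≡ 23·40 ≡ 18.
  x = λ² - 26 - 26 = 324 - 52 ≡ 26; y = λ·(26 - 26) - 20 ≡ 21. → (26, 21)
double: tangent at (26, 21): λ = (3·26² + 4)/(2·21) ≡ 23/1. 1⁻¹ ≡ 1 (mod 41) since 1·1 = 1 ≡ 1, so λ ≡ 23·1 ≡ 23.
  x = λ² - 26 - 26 = 529 - 52 ≡ 26; y = λ·(26 - 26) - 21 ≡ 20. → (26, 20)

(26, 20)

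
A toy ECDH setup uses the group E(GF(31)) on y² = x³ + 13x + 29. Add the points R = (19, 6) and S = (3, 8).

(19, 6) + (3, 8). λ = (8 - 6)/(3 - 19) ≡ 2/15 mod 31. 15⁻¹ ≡ 29 (mod 31), so λ ≡ 27.
  x = λ² - 19 - 3 = 729 - 22 ≡ 25; y = λ·(19 - 25) - 6 ≡ 18. → (25, 18)

(25, 18)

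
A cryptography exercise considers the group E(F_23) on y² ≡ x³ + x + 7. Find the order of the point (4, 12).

2P: tangent at (4, 12): λ = (3·4² + 1)/(2·12) ≡ 3/1. 1⁻¹ ≡ 1 (mod 23), so λ ≡ 3·1 ≡ 3.
  x = λ² - 4 - 4 = 9 - 8 ≡ 1; y = λ·(4 - 1) - 12 ≡ 20. → (1, 20)
3P: (1, 20) + (4, 12). λ = (12 - 20)/(4 - 1) ≡ 15/3 mod 23. 3⁻¹ ≡ 8 (mod 23) since 3·8 = 24 ≡ 1, so λ ≡ 5.
  x = λ² - 1 - 4 = 25 - 5 ≡ 20; y = λ·(1 - 20) - 20 ≡ 0. → (20, 0)
4P: (20, 0) + (4, 12). λ = (12 - 0)/(4 - 20) ≡ 12/7 mod 23. 7⁻¹ ≡ 10 (mod 23), so λ ≡ 5.
  x = λ² - 20 - 4 = 25 - 24 ≡ 1; y = λ·(20 - 1) - 0 ≡ 3. → (1, 3)
5P: (1, 3) + (4, 12). λ = (12 - 3)/(4 - 1) ≡ 9/3 mod 23. 3⁻¹ ≡ 8 (mod 23) since 3·8 = 24 ≡ 1, so λ ≡ 3.
  x = λ² - 1 - 4 = 9 - 5 ≡ 4; y = λ·(1 - 4) - 3 ≡ 11. → (4, 11)
6P: (4, 11) + (4, 12): same x and y₁ ≡ -y₂, so the sum is 𝒪.
6P = 𝒪, so the order is 6.

6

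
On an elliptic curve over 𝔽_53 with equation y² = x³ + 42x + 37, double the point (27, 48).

(24, 20)

tangent at (27, 48): λ = (3·27² + 42)/(2·48) ≡ 3/43. 43⁻¹ ≡ 37 (mod 53), so λ ≡ 3·37 ≡ 5.
  x = λ² - 27 - 27 = 25 - 54 ≡ 24; y = λ·(27 - 24) - 48 ≡ 20. → (24, 20)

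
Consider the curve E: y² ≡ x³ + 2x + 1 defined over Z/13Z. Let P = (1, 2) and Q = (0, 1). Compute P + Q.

(1, 2) + (0, 1). λ = (1 - 2)/(0 - 1) ≡ 12/12 mod 13. 12⁻¹ ≡ 12 (mod 13), so λ ≡ 1.
  x = λ² - 1 - 0 = 1 - 1 ≡ 0; y = λ·(1 - 0) - 2 ≡ 12. → (0, 12)

(0, 12)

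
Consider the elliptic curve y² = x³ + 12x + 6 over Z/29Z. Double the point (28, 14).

(24, 13)

tangent at (28, 14): λ = (3·28² + 12)/(2·14) ≡ 15/28. 28⁻¹ ≡ 28 (mod 29), so λ ≡ 15·28 ≡ 14.
  x = λ² - 28 - 28 = 196 - 56 ≡ 24; y = λ·(28 - 24) - 14 ≡ 13. → (24, 13)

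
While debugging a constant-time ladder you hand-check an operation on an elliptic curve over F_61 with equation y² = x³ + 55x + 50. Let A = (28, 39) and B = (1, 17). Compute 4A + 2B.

First 4A:
Repeated addition: build up to 4A.
2A: tangent at (28, 39): λ = (3·28² + 55)/(2·39) ≡ 28/17. 17⁻¹ ≡ 18 (mod 61) since 17·18 = 306 ≡ 1, so λ ≡ 28·18 ≡ 16.
  x = λ² - 28 - 28 = 256 - 56 ≡ 17; y = λ·(28 - 17) - 39 ≡ 15. → (17, 15)
3A: (17, 15) + (28, 39). λ = (39 - 15)/(28 - 17) ≡ 24/11 mod 61. 11⁻¹ ≡ 50 (mod 61), so λ ≡ 41.
  x = λ² - 17 - 28 = 1681 - 45 ≡ 50; y = λ·(17 - 50) - 15 ≡ 35. → (50, 35)
4A: (50, 35) + (28, 39). λ = (39 - 35)/(28 - 50) ≡ 4/39 mod 61. 39⁻¹ ≡ 36 (mod 61) since 39·36 = 1404 ≡ 1, so λ ≡ 22.
  x = λ² - 50 - 28 = 484 - 78 ≡ 40; y = λ·(50 - 40) - 35 ≡ 2. → (40, 2)
4A = (40, 2).
Next 2B:
Repeated addition: build up to 2B.
2B: tangent at (1, 17): λ = (3·1² + 55)/(2·17) ≡ 58/34. 34⁻¹ ≡ 9 (mod 61), so λ ≡ 58·9 ≡ 34.
  x = λ² - 1 - 1 = 1156 - 2 ≡ 56; y = λ·(1 - 56) - 17 ≡ 4. → (56, 4)
2B = (56, 4).
Finally 4A + 2B:
(40, 2) + (56, 4). λ = (4 - 2)/(56 - 40) ≡ 2/16 mod 61. 16⁻¹ ≡ 42 (mod 61) since 16·42 = 672 ≡ 1, so λ ≡ 23.
  x = λ² - 40 - 56 = 529 - 96 ≡ 6; y = λ·(40 - 6) - 2 ≡ 48. → (6, 48)

(6, 48)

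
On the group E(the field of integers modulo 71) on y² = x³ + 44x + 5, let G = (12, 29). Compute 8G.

Repeated addition: build up to 8G.
2G: tangent at (12, 29): λ = (3·12² + 44)/(2·29) ≡ 50/58. 58⁻¹ ≡ 60 (mod 71) since 58·60 = 3480 ≡ 1, so λ ≡ 50·60 ≡ 18.
  x = λ² - 12 - 12 = 324 - 24 ≡ 16; y = λ·(12 - 16) - 29 ≡ 41. → (16, 41)
3G: (16, 41) + (12, 29). λ = (29 - 41)/(12 - 16) ≡ 59/67 mod 71. 67⁻¹ ≡ 53 (mod 71) since 67·53 = 3551 ≡ 1, so λ ≡ 3.
  x = λ² - 16 - 12 = 9 - 28 ≡ 52; y = λ·(16 - 52) - 41 ≡ 64. → (52, 64)
4G: (52, 64) + (12, 29). λ = (29 - 64)/(12 - 52) ≡ 36/31 mod 71. 31⁻¹ ≡ 55 (mod 71), so λ ≡ 63.
  x = λ² - 52 - 12 = 3969 - 64 ≡ 0; y = λ·(52 - 0) - 64 ≡ 17. → (0, 17)
5G: (0, 17) + (12, 29). λ = (29 - 17)/(12 - 0) ≡ 12/12 mod 71. 12⁻¹ ≡ 6 (mod 71) since 12·6 = 72 ≡ 1, so λ ≡ 1.
  x = λ² - 0 - 12 = 1 - 12 ≡ 60; y = λ·(0 - 60) - 17 ≡ 65. → (60, 65)
6G: (60, 65) + (12, 29). λ = (29 - 65)/(12 - 60) ≡ 35/23 mod 71. 23⁻¹ ≡ 34 (mod 71) since 23·34 = 782 ≡ 1, so λ ≡ 54.
  x = λ² - 60 - 12 = 2916 - 72 ≡ 4; y = λ·(60 - 4) - 65 ≡ 48. → (4, 48)
7G: (4, 48) + (12, 29). λ = (29 - 48)/(12 - 4) ≡ 52/8 mod 71. 8⁻¹ ≡ 9 (mod 71), so λ ≡ 42.
  x = λ² - 4 - 12 = 1764 - 16 ≡ 44; y = λ·(4 - 44) - 48 ≡ 47. → (44, 47)
8G: (44, 47) + (12, 29). λ = (29 - 47)/(12 - 44) ≡ 53/39 mod 71. 39⁻¹ ≡ 51 (mod 71), so λ ≡ 5.
  x = λ² - 44 - 12 = 25 - 56 ≡ 40; y = λ·(44 - 40) - 47 ≡ 44. → (40, 44)

(40, 44)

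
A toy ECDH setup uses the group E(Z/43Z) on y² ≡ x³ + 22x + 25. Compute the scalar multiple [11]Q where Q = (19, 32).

Repeated addition: build up to 11Q.
2Q: tangent at (19, 32): λ = (3·19² + 22)/(2·32) ≡ 30/21. 21⁻¹ ≡ 41 (mod 43) since 21·41 = 861 ≡ 1, so λ ≡ 30·41 ≡ 26.
  x = λ² - 19 - 19 = 676 - 38 ≡ 36; y = λ·(19 - 36) - 32 ≡ 42. → (36, 42)
3Q: (36, 42) + (19, 32). λ = (32 - 42)/(19 - 36) ≡ 33/26 mod 43. 26⁻¹ ≡ 5 (mod 43), so λ ≡ 36.
  x = λ² - 36 - 19 = 1296 - 55 ≡ 37; y = λ·(36 - 37) - 42 ≡ 8. → (37, 8)
4Q: (37, 8) + (19, 32). λ = (32 - 8)/(19 - 37) ≡ 24/25 mod 43. 25⁻¹ ≡ 31 (mod 43), so λ ≡ 13.
  x = λ² - 37 - 19 = 169 - 56 ≡ 27; y = λ·(37 - 27) - 8 ≡ 36. → (27, 36)
5Q: (27, 36) + (19, 32). λ = (32 - 36)/(19 - 27) ≡ 39/35 mod 43. 35⁻¹ ≡ 16 (mod 43) since 35·16 = 560 ≡ 1, so λ ≡ 22.
  x = λ² - 27 - 19 = 484 - 46 ≡ 8; y = λ·(27 - 8) - 36 ≡ 38. → (8, 38)
6Q: (8, 38) + (19, 32). λ = (32 - 38)/(19 - 8) ≡ 37/11 mod 43. 11⁻¹ ≡ 4 (mod 43) since 11·4 = 44 ≡ 1, so λ ≡ 19.
  x = λ² - 8 - 19 = 361 - 27 ≡ 33; y = λ·(8 - 33) - 38 ≡ 3. → (33, 3)
7Q: (33, 3) + (19, 32). λ = (32 - 3)/(19 - 33) ≡ 29/29 mod 43. 29⁻¹ ≡ 3 (mod 43) since 29·3 = 87 ≡ 1, so λ ≡ 1.
  x = λ² - 33 - 19 = 1 - 52 ≡ 35; y = λ·(33 - 35) - 3 ≡ 38. → (35, 38)
8Q: (35, 38) + (19, 32). λ = (32 - 38)/(19 - 35) ≡ 37/27 mod 43. 27⁻¹ ≡ 8 (mod 43) since 27·8 = 216 ≡ 1, so λ ≡ 38.
  x = λ² - 35 - 19 = 1444 - 54 ≡ 14; y = λ·(35 - 14) - 38 ≡ 29. → (14, 29)
9Q: (14, 29) + (19, 32). λ = (32 - 29)/(19 - 14) ≡ 3/5 mod 43. 5⁻¹ ≡ 26 (mod 43) since 5·26 = 130 ≡ 1, so λ ≡ 35.
  x = λ² - 14 - 19 = 1225 - 33 ≡ 31; y = λ·(14 - 31) - 29 ≡ 21. → (31, 21)
10Q: (31, 21) + (19, 32). λ = (32 - 21)/(19 - 31) ≡ 11/31 mod 43. 31⁻¹ ≡ 25 (mod 43) since 31·25 = 775 ≡ 1, so λ ≡ 17.
  x = λ² - 31 - 19 = 289 - 50 ≡ 24; y = λ·(31 - 24) - 21 ≡ 12. → (24, 12)
11Q: (24, 12) + (19, 32). λ = (32 - 12)/(19 - 24) ≡ 20/38 mod 43. 38⁻¹ ≡ 17 (mod 43), so λ ≡ 39.
  x = λ² - 24 - 19 = 1521 - 43 ≡ 16; y = λ·(24 - 16) - 12 ≡ 42. → (16, 42)

(16, 42)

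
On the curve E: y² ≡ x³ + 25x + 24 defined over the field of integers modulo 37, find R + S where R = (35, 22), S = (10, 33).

(35, 22) + (10, 33). λ = (33 - 22)/(10 - 35) ≡ 11/12 mod 37. 12⁻¹ ≡ 34 (mod 37) since 12·34 = 408 ≡ 1, so λ ≡ 4.
  x = λ² - 35 - 10 = 16 - 45 ≡ 8; y = λ·(35 - 8) - 22 ≡ 12. → (8, 12)

(8, 12)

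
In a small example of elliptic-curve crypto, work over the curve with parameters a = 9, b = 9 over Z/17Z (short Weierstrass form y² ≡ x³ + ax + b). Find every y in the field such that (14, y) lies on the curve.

none

x³ + 9x + 9 = 2879 ≡ 6 (mod 17).
6 is a non-residue mod 17; no y exists.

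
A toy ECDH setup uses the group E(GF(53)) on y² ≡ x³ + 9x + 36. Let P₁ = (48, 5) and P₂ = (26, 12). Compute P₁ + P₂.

(39, 9)

(48, 5) + (26, 12). λ = (12 - 5)/(26 - 48) ≡ 7/31 mod 53. 31⁻¹ ≡ 12 (mod 53), so λ ≡ 31.
  x = λ² - 48 - 26 = 961 - 74 ≡ 39; y = λ·(48 - 39) - 5 ≡ 9. → (39, 9)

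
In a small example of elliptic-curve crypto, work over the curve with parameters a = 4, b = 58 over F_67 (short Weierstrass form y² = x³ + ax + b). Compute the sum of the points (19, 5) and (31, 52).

(19, 5) + (31, 52). λ = (52 - 5)/(31 - 19) ≡ 47/12 mod 67. 12⁻¹ ≡ 28 (mod 67) since 12·28 = 336 ≡ 1, so λ ≡ 43.
  x = λ² - 19 - 31 = 1849 - 50 ≡ 57; y = λ·(19 - 57) - 5 ≡ 36. → (57, 36)

(57, 36)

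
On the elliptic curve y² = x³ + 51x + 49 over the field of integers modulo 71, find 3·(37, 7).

Write P = (37, 7).
Repeated addition: build up to 3P.
2P: tangent at (37, 7): λ = (3·37² + 51)/(2·7) ≡ 40/14. 14⁻¹ ≡ 66 (mod 71), so λ ≡ 40·66 ≡ 13.
  x = λ² - 37 - 37 = 169 - 74 ≡ 24; y = λ·(37 - 24) - 7 ≡ 20. → (24, 20)
3P: (24, 20) + (37, 7). λ = (7 - 20)/(37 - 24) ≡ 58/13 mod 71. 13⁻¹ ≡ 11 (mod 71), so λ ≡ 70.
  x = λ² - 24 - 37 = 4900 - 61 ≡ 11; y = λ·(24 - 11) - 20 ≡ 38. → (11, 38)

(11, 38)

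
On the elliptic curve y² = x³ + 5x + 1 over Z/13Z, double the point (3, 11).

(6, 0)

tangent at (3, 11): λ = (3·3² + 5)/(2·11) ≡ 6/9. 9⁻¹ ≡ 3 (mod 13), so λ ≡ 6·3 ≡ 5.
  x = λ² - 3 - 3 = 25 - 6 ≡ 6; y = λ·(3 - 6) - 11 ≡ 0. → (6, 0)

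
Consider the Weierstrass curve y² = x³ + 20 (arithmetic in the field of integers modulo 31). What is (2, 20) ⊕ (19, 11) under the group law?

(15, 27)

(2, 20) + (19, 11). λ = (11 - 20)/(19 - 2) ≡ 22/17 mod 31. 17⁻¹ ≡ 11 (mod 31), so λ ≡ 25.
  x = λ² - 2 - 19 = 625 - 21 ≡ 15; y = λ·(2 - 15) - 20 ≡ 27. → (15, 27)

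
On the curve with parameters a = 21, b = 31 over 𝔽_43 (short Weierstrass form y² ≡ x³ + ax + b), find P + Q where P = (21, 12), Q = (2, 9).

(21, 12) + (2, 9). λ = (9 - 12)/(2 - 21) ≡ 40/24 mod 43. 24⁻¹ ≡ 9 (mod 43) since 24·9 = 216 ≡ 1, so λ ≡ 16.
  x = λ² - 21 - 2 = 256 - 23 ≡ 18; y = λ·(21 - 18) - 12 ≡ 36. → (18, 36)

(18, 36)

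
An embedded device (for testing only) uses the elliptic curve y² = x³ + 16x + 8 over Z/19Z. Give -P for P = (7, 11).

-(7, 11) = (7, -11 mod 19) = (7, 8).

(7, 8)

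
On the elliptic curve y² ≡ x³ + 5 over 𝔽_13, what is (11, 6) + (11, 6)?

tangent at (11, 6): λ = (3·11² + 0)/(2·6) ≡ 12/12. 12⁻¹ ≡ 12 (mod 13) since 12·12 = 144 ≡ 1, so λ ≡ 12·12 ≡ 1.
  x = λ² - 11 - 11 = 1 - 22 ≡ 5; y = λ·(11 - 5) - 6 ≡ 0. → (5, 0)

(5, 0)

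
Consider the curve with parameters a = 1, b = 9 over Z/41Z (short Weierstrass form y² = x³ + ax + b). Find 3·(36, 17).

(15, 23)

Write Q = (36, 17).
Repeated addition: build up to 3Q.
2Q: tangent at (36, 17): λ = (3·36² + 1)/(2·17) ≡ 35/34. 34⁻¹ ≡ 35 (mod 41), so λ ≡ 35·35 ≡ 36.
  x = λ² - 36 - 36 = 1296 - 72 ≡ 35; y = λ·(36 - 35) - 17 ≡ 19. → (35, 19)
3Q: (35, 19) + (36, 17). λ = (17 - 19)/(36 - 35) ≡ 39/1 mod 41. 1⁻¹ ≡ 1 (mod 41), so λ ≡ 39.
  x = λ² - 35 - 36 = 1521 - 71 ≡ 15; y = λ·(35 - 15) - 19 ≡ 23. → (15, 23)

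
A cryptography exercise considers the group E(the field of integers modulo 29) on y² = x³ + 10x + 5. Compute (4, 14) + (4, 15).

The two points share x = 4 and their y-coordinates satisfy 14 + 15 ≡ 0 (mod 29), so they are inverses. Their sum is O.

O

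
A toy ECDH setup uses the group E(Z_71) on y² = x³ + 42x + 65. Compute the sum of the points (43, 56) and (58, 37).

(6, 6)

(43, 56) + (58, 37). λ = (37 - 56)/(58 - 43) ≡ 52/15 mod 71. 15⁻¹ ≡ 19 (mod 71) since 15·19 = 285 ≡ 1, so λ ≡ 65.
  x = λ² - 43 - 58 = 4225 - 101 ≡ 6; y = λ·(43 - 6) - 56 ≡ 6. → (6, 6)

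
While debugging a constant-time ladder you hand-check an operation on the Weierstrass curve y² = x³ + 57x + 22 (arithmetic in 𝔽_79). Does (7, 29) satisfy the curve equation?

no

y² = 29² ≡ 51; x³ + 57x + 22 = 764 ≡ 53 (mod 79). 51 ≠ 53.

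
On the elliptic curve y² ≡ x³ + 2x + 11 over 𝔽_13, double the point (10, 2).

tangent at (10, 2): λ = (3·10² + 2)/(2·2) ≡ 3/4. 4⁻¹ ≡ 10 (mod 13), so λ ≡ 3·10 ≡ 4.
  x = λ² - 10 - 10 = 16 - 20 ≡ 9; y = λ·(10 - 9) - 2 ≡ 2. → (9, 2)

(9, 2)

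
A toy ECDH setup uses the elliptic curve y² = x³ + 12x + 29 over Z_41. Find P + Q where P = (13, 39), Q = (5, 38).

(13, 39) + (5, 38). λ = (38 - 39)/(5 - 13) ≡ 40/33 mod 41. 33⁻¹ ≡ 5 (mod 41) since 33·5 = 165 ≡ 1, so λ ≡ 36.
  x = λ² - 13 - 5 = 1296 - 18 ≡ 7; y = λ·(13 - 7) - 39 ≡ 13. → (7, 13)

(7, 13)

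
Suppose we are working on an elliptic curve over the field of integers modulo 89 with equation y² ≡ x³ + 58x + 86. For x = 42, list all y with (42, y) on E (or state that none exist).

x³ + 58x + 86 = 76610 ≡ 70 (mod 89).
70 is a non-residue mod 89; no y exists.

none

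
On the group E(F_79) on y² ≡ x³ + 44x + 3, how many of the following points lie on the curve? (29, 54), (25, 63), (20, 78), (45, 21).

2

(29, 54): 54² ≡ 72, rhs ≡ 72 → on.
(25, 63): 63² ≡ 19, rhs ≡ 59 → off.
(20, 78): 78² ≡ 1, rhs ≡ 35 → off.
(45, 21): 21² ≡ 46, rhs ≡ 46 → on.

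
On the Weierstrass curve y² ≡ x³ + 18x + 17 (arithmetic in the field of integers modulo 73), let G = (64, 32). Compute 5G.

Repeated addition: build up to 5G.
2G: tangent at (64, 32): λ = (3·64² + 18)/(2·32) ≡ 42/64. 64⁻¹ ≡ 8 (mod 73), so λ ≡ 42·8 ≡ 44.
  x = λ² - 64 - 64 = 1936 - 128 ≡ 56; y = λ·(64 - 56) - 32 ≡ 28. → (56, 28)
3G: (56, 28) + (64, 32). λ = (32 - 28)/(64 - 56) ≡ 4/8 mod 73. 8⁻¹ ≡ 64 (mod 73) since 8·64 = 512 ≡ 1, so λ ≡ 37.
  x = λ² - 56 - 64 = 1369 - 120 ≡ 8; y = λ·(56 - 8) - 28 ≡ 69. → (8, 69)
4G: (8, 69) + (64, 32). λ = (32 - 69)/(64 - 8) ≡ 36/56 mod 73. 56⁻¹ ≡ 30 (mod 73), so λ ≡ 58.
  x = λ² - 8 - 64 = 3364 - 72 ≡ 7; y = λ·(8 - 7) - 69 ≡ 62. → (7, 62)
5G: (7, 62) + (64, 32). λ = (32 - 62)/(64 - 7) ≡ 43/57 mod 73. 57⁻¹ ≡ 41 (mod 73), so λ ≡ 11.
  x = λ² - 7 - 64 = 121 - 71 ≡ 50; y = λ·(7 - 50) - 62 ≡ 49. → (50, 49)

(50, 49)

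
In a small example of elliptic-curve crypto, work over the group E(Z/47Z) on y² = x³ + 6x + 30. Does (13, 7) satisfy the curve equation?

y² = 7² ≡ 2; x³ + 6x + 30 = 2305 ≡ 2 (mod 47). 2 = 2.

yes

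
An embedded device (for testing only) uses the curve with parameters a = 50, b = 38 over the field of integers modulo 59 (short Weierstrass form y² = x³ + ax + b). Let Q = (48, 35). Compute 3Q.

Repeated addition: build up to 3Q.
2Q: tangent at (48, 35): λ = (3·48² + 50)/(2·35) ≡ 0/11. 11⁻¹ ≡ 43 (mod 59), so λ ≡ 0·43 ≡ 0.
  x = λ² - 48 - 48 = 0 - 96 ≡ 22; y = λ·(48 - 22) - 35 ≡ 24. → (22, 24)
3Q: (22, 24) + (48, 35). λ = (35 - 24)/(48 - 22) ≡ 11/26 mod 59. 26⁻¹ ≡ 25 (mod 59), so λ ≡ 39.
  x = λ² - 22 - 48 = 1521 - 70 ≡ 35; y = λ·(22 - 35) - 24 ≡ 0. → (35, 0)

(35, 0)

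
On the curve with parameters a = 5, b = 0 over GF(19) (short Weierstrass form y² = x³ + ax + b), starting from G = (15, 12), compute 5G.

(10, 10)

Double-and-add on 5 = (101)₂. Start with G = (15, 12) for the leading 1-bit.
double: tangent at (15, 12): λ = (3·15² + 5)/(2·12) ≡ 15/5. 5⁻¹ ≡ 4 (mod 19) since 5·4 = 20 ≡ 1, so λ ≡ 15·4 ≡ 3.
  x = λ² - 15 - 15 = 9 - 30 ≡ 17; y = λ·(15 - 17) - 12 ≡ 1. → (17, 1)
double: tangent at (17, 1): λ = (3·17² + 5)/(2·1) ≡ 17/2. 2⁻¹ ≡ 10 (mod 19) since 2·10 = 20 ≡ 1, so λ ≡ 17·10 ≡ 18.
  x = λ² - 17 - 17 = 324 - 34 ≡ 5; y = λ·(17 - 5) - 1 ≡ 6. → (5, 6)
add G: (5, 6) + (15, 12). λ = (12 - 6)/(15 - 5) ≡ 6/10 mod 19. 10⁻¹ ≡ 2 (mod 19), so λ ≡ 12.
  x = λ² - 5 - 15 = 144 - 20 ≡ 10; y = λ·(5 - 10) - 6 ≡ 10. → (10, 10)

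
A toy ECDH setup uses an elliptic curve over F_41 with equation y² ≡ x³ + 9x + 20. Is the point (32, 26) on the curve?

no

y² = 26² ≡ 20; x³ + 9x + 20 = 33076 ≡ 30 (mod 41). 20 ≠ 30.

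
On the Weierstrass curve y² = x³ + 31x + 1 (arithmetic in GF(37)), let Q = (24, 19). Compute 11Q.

(24, 19)

Double-and-add on 11 = (1011)₂. Start with Q = (24, 19) for the leading 1-bit.
double: tangent at (24, 19): λ = (3·24² + 31)/(2·19) ≡ 20/1. 1⁻¹ ≡ 1 (mod 37), so λ ≡ 20·1 ≡ 20.
  x = λ² - 24 - 24 = 400 - 48 ≡ 19; y = λ·(24 - 19) - 19 ≡ 7. → (19, 7)
double: tangent at (19, 7): λ = (3·19² + 31)/(2·7) ≡ 4/14. 14⁻¹ ≡ 8 (mod 37) since 14·8 = 112 ≡ 1, so λ ≡ 4·8 ≡ 32.
  x = λ² - 19 - 19 = 1024 - 38 ≡ 24; y = λ·(19 - 24) - 7 ≡ 18. → (24, 18)
add Q: (24, 18) + (24, 19): same x and y₁ ≡ -y₂, so the sum is the point at infinity.
double: the point at infinity + the point at infinity = the point at infinity (identity).
add Q: the point at infinity + (24, 19) = (24, 19) (identity).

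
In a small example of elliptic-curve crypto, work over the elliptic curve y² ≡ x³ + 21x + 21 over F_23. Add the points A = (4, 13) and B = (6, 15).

(4, 13) + (6, 15). λ = (15 - 13)/(6 - 4) ≡ 2/2 mod 23. 2⁻¹ ≡ 12 (mod 23), so λ ≡ 1.
  x = λ² - 4 - 6 = 1 - 10 ≡ 14; y = λ·(4 - 14) - 13 ≡ 0. → (14, 0)

(14, 0)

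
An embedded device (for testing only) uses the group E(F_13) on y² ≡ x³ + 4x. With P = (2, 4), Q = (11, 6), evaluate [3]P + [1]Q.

(3, 0)

First 3P:
Repeated addition: build up to 3P.
2P: tangent at (2, 4): λ = (3·2² + 4)/(2·4) ≡ 3/8. 8⁻¹ ≡ 5 (mod 13), so λ ≡ 3·5 ≡ 2.
  x = λ² - 2 - 2 = 4 - 4 ≡ 0; y = λ·(2 - 0) - 4 ≡ 0. → (0, 0)
3P: (0, 0) + (2, 4). λ = (4 - 0)/(2 - 0) ≡ 4/2 mod 13. 2⁻¹ ≡ 7 (mod 13), so λ ≡ 2.
  x = λ² - 0 - 2 = 4 - 2 ≡ 2; y = λ·(0 - 2) - 0 ≡ 9. → (2, 9)
3P = (2, 9).
Finally 3P + Q:
(2, 9) + (11, 6). λ = (6 - 9)/(11 - 2) ≡ 10/9 mod 13. 9⁻¹ ≡ 3 (mod 13), so λ ≡ 4.
  x = λ² - 2 - 11 = 16 - 13 ≡ 3; y = λ·(2 - 3) - 9 ≡ 0. → (3, 0)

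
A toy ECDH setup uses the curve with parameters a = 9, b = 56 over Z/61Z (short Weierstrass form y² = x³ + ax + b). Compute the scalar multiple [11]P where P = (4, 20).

(45, 56)

Repeated addition: build up to 11P.
2P: tangent at (4, 20): λ = (3·4² + 9)/(2·20) ≡ 57/40. 40⁻¹ ≡ 29 (mod 61) since 40·29 = 1160 ≡ 1, so λ ≡ 57·29 ≡ 6.
  x = λ² - 4 - 4 = 36 - 8 ≡ 28; y = λ·(4 - 28) - 20 ≡ 19. → (28, 19)
3P: (28, 19) + (4, 20). λ = (20 - 19)/(4 - 28) ≡ 1/37 mod 61. 37⁻¹ ≡ 33 (mod 61), so λ ≡ 33.
  x = λ² - 28 - 4 = 1089 - 32 ≡ 20; y = λ·(28 - 20) - 19 ≡ 1. → (20, 1)
4P: (20, 1) + (4, 20). λ = (20 - 1)/(4 - 20) ≡ 19/45 mod 61. 45⁻¹ ≡ 19 (mod 61) since 45·19 = 855 ≡ 1, so λ ≡ 56.
  x = λ² - 20 - 4 = 3136 - 24 ≡ 1; y = λ·(20 - 1) - 1 ≡ 26. → (1, 26)
5P: (1, 26) + (4, 20). λ = (20 - 26)/(4 - 1) ≡ 55/3 mod 61. 3⁻¹ ≡ 41 (mod 61), so λ ≡ 59.
  x = λ² - 1 - 4 = 3481 - 5 ≡ 60; y = λ·(1 - 60) - 26 ≡ 31. → (60, 31)
6P: (60, 31) + (4, 20). λ = (20 - 31)/(4 - 60) ≡ 50/5 mod 61. 5⁻¹ ≡ 49 (mod 61), so λ ≡ 10.
  x = λ² - 60 - 4 = 100 - 64 ≡ 36; y = λ·(60 - 36) - 31 ≡ 26. → (36, 26)
7P: (36, 26) + (4, 20). λ = (20 - 26)/(4 - 36) ≡ 55/29 mod 61. 29⁻¹ ≡ 40 (mod 61), so λ ≡ 4.
  x = λ² - 36 - 4 = 16 - 40 ≡ 37; y = λ·(36 - 37) - 26 ≡ 31. → (37, 31)
8P: (37, 31) + (4, 20). λ = (20 - 31)/(4 - 37) ≡ 50/28 mod 61. 28⁻¹ ≡ 24 (mod 61), so λ ≡ 41.
  x = λ² - 37 - 4 = 1681 - 41 ≡ 54; y = λ·(37 - 54) - 31 ≡ 4. → (54, 4)
9P: (54, 4) + (4, 20). λ = (20 - 4)/(4 - 54) ≡ 16/11 mod 61. 11⁻¹ ≡ 50 (mod 61) since 11·50 = 550 ≡ 1, so λ ≡ 7.
  x = λ² - 54 - 4 = 49 - 58 ≡ 52; y = λ·(54 - 52) - 4 ≡ 10. → (52, 10)
10P: (52, 10) + (4, 20). λ = (20 - 10)/(4 - 52) ≡ 10/13 mod 61. 13⁻¹ ≡ 47 (mod 61), so λ ≡ 43.
  x = λ² - 52 - 4 = 1849 - 56 ≡ 24; y = λ·(52 - 24) - 10 ≡ 35. → (24, 35)
11P: (24, 35) + (4, 20). λ = (20 - 35)/(4 - 24) ≡ 46/41 mod 61. 41⁻¹ ≡ 3 (mod 61) since 41·3 = 123 ≡ 1, so λ ≡ 16.
  x = λ² - 24 - 4 = 256 - 28 ≡ 45; y = λ·(24 - 45) - 35 ≡ 56. → (45, 56)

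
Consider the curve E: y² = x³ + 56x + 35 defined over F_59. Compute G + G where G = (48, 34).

tangent at (48, 34): λ = (3·48² + 56)/(2·34) ≡ 6/9. 9⁻¹ ≡ 46 (mod 59), so λ ≡ 6·46 ≡ 40.
  x = λ² - 48 - 48 = 1600 - 96 ≡ 29; y = λ·(48 - 29) - 34 ≡ 18. → (29, 18)

(29, 18)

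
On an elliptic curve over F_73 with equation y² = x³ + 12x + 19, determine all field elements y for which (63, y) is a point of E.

x³ + 12x + 19 = 250822 ≡ 67 (mod 73).
Square roots of 67 mod 73: 33 and 40 (since 33² = 1089 ≡ 67).

33, 40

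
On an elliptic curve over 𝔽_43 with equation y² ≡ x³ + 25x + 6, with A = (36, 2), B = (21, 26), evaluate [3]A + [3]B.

First 3A:
Repeated addition: build up to 3A.
2A: tangent at (36, 2): λ = (3·36² + 25)/(2·2) ≡ 0/4. 4⁻¹ ≡ 11 (mod 43) since 4·11 = 44 ≡ 1, so λ ≡ 0·11 ≡ 0.
  x = λ² - 36 - 36 = 0 - 72 ≡ 14; y = λ·(36 - 14) - 2 ≡ 41. → (14, 41)
3A: (14, 41) + (36, 2). λ = (2 - 41)/(36 - 14) ≡ 4/22 mod 43. 22⁻¹ ≡ 2 (mod 43) since 22·2 = 44 ≡ 1, so λ ≡ 8.
  x = λ² - 14 - 36 = 64 - 50 ≡ 14; y = λ·(14 - 14) - 41 ≡ 2. → (14, 2)
3A = (14, 2).
Next 3B:
Repeated addition: build up to 3B.
2B: tangent at (21, 26): λ = (3·21² + 25)/(2·26) ≡ 15/9. 9⁻¹ ≡ 24 (mod 43) since 9·24 = 216 ≡ 1, so λ ≡ 15·24 ≡ 16.
  x = λ² - 21 - 21 = 256 - 42 ≡ 42; y = λ·(21 - 42) - 26 ≡ 25. → (42, 25)
3B: (42, 25) + (21, 26). λ = (26 - 25)/(21 - 42) ≡ 1/22 mod 43. 22⁻¹ ≡ 2 (mod 43), so λ ≡ 2.
  x = λ² - 42 - 21 = 4 - 63 ≡ 27; y = λ·(42 - 27) - 25 ≡ 5. → (27, 5)
3B = (27, 5).
Finally 3A + 3B:
(14, 2) + (27, 5). λ = (5 - 2)/(27 - 14) ≡ 3/13 mod 43. 13⁻¹ ≡ 10 (mod 43), so λ ≡ 30.
  x = λ² - 14 - 27 = 900 - 41 ≡ 42; y = λ·(14 - 42) - 2 ≡ 18. → (42, 18)

(42, 18)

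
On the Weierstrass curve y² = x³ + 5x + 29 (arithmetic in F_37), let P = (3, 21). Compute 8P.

Double-and-add on 8 = (1000)₂. Start with P = (3, 21) for the leading 1-bit.
double: tangent at (3, 21): λ = (3·3² + 5)/(2·21) ≡ 32/5. 5⁻¹ ≡ 15 (mod 37) since 5·15 = 75 ≡ 1, so λ ≡ 32·15 ≡ 36.
  x = λ² - 3 - 3 = 1296 - 6 ≡ 32; y = λ·(3 - 32) - 21 ≡ 8. → (32, 8)
double: tangent at (32, 8): λ = (3·32² + 5)/(2·8) ≡ 6/16. 16⁻¹ ≡ 7 (mod 37), so λ ≡ 6·7 ≡ 5.
  x = λ² - 32 - 32 = 25 - 64 ≡ 35; y = λ·(32 - 35) - 8 ≡ 14. → (35, 14)
double: tangent at (35, 14): λ = (3·35² + 5)/(2·14) ≡ 17/28. 28⁻¹ ≡ 4 (mod 37), so λ ≡ 17·4 ≡ 31.
  x = λ² - 35 - 35 = 961 - 70 ≡ 3; y = λ·(35 - 3) - 14 ≡ 16. → (3, 16)

(3, 16)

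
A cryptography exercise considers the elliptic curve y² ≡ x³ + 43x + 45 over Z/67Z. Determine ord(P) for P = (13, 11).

11

2P: tangent at (13, 11): λ = (3·13² + 43)/(2·11) ≡ 14/22. 22⁻¹ ≡ 64 (mod 67) since 22·64 = 1408 ≡ 1, so λ ≡ 14·64 ≡ 25.
  x = λ² - 13 - 13 = 625 - 26 ≡ 63; y = λ·(13 - 63) - 11 ≡ 12. → (63, 12)
3P: (63, 12) + (13, 11). λ = (11 - 12)/(13 - 63) ≡ 66/17 mod 67. 17⁻¹ ≡ 4 (mod 67) since 17·4 = 68 ≡ 1, so λ ≡ 63.
  x = λ² - 63 - 13 = 3969 - 76 ≡ 7; y = λ·(63 - 7) - 12 ≡ 32. → (7, 32)
4P: (7, 32) + (13, 11). λ = (11 - 32)/(13 - 7) ≡ 46/6 mod 67. 6⁻¹ ≡ 56 (mod 67), so λ ≡ 30.
  x = λ² - 7 - 13 = 900 - 20 ≡ 9; y = λ·(7 - 9) - 32 ≡ 42. → (9, 42)
5P: (9, 42) + (13, 11). λ = (11 - 42)/(13 - 9) ≡ 36/4 mod 67. 4⁻¹ ≡ 17 (mod 67) since 4·17 = 68 ≡ 1, so λ ≡ 9.
  x = λ² - 9 - 13 = 81 - 22 ≡ 59; y = λ·(9 - 59) - 42 ≡ 44. → (59, 44)
6P: (59, 44) + (13, 11). λ = (11 - 44)/(13 - 59) ≡ 34/21 mod 67. 21⁻¹ ≡ 16 (mod 67), so λ ≡ 8.
  x = λ² - 59 - 13 = 64 - 72 ≡ 59; y = λ·(59 - 59) - 44 ≡ 23. → (59, 23)
7P: (59, 23) + (13, 11). λ = (11 - 23)/(13 - 59) ≡ 55/21 mod 67. 21⁻¹ ≡ 16 (mod 67), so λ ≡ 9.
  x = λ² - 59 - 13 = 81 - 72 ≡ 9; y = λ·(59 - 9) - 23 ≡ 25. → (9, 25)
8P: (9, 25) + (13, 11). λ = (11 - 25)/(13 - 9) ≡ 53/4 mod 67. 4⁻¹ ≡ 17 (mod 67), so λ ≡ 30.
  x = λ² - 9 - 13 = 900 - 22 ≡ 7; y = λ·(9 - 7) - 25 ≡ 35. → (7, 35)
9P: (7, 35) + (13, 11). λ = (11 - 35)/(13 - 7) ≡ 43/6 mod 67. 6⁻¹ ≡ 56 (mod 67), so λ ≡ 63.
  x = λ² - 7 - 13 = 3969 - 20 ≡ 63; y = λ·(7 - 63) - 35 ≡ 55. → (63, 55)
10P: (63, 55) + (13, 11). λ = (11 - 55)/(13 - 63) ≡ 23/17 mod 67. 17⁻¹ ≡ 4 (mod 67), so λ ≡ 25.
  x = λ² - 63 - 13 = 625 - 76 ≡ 13; y = λ·(63 - 13) - 55 ≡ 56. → (13, 56)
11P: (13, 56) + (13, 11): same x and y₁ ≡ -y₂, so the sum is ∞.
11P = ∞, so the order is 11.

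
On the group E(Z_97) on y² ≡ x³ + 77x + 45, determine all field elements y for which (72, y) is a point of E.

none

x³ + 77x + 45 = 378837 ≡ 52 (mod 97).
52 is a non-residue mod 97; no y exists.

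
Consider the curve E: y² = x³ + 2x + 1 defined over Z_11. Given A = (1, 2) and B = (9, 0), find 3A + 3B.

(1, 9)

First 3A:
Repeated addition: build up to 3A.
2A: tangent at (1, 2): λ = (3·1² + 2)/(2·2) ≡ 5/4. 4⁻¹ ≡ 3 (mod 11) since 4·3 = 12 ≡ 1, so λ ≡ 5·3 ≡ 4.
  x = λ² - 1 - 1 = 16 - 2 ≡ 3; y = λ·(1 - 3) - 2 ≡ 1. → (3, 1)
3A: (3, 1) + (1, 2). λ = (2 - 1)/(1 - 3) ≡ 1/9 mod 11. 9⁻¹ ≡ 5 (mod 11) since 9·5 = 45 ≡ 1, so λ ≡ 5.
  x = λ² - 3 - 1 = 25 - 4 ≡ 10; y = λ·(3 - 10) - 1 ≡ 8. → (10, 8)
3A = (10, 8).
Next 3B:
Repeated addition: build up to 3B.
2B: (9, 0) + (9, 0): same x and y₁ ≡ -y₂, so the sum is the point at infinity.
3B: the point at infinity + (9, 0) = (9, 0) (identity).
3B = (9, 0).
Finally 3A + 3B:
(10, 8) + (9, 0). λ = (0 - 8)/(9 - 10) ≡ 3/10 mod 11. 10⁻¹ ≡ 10 (mod 11), so λ ≡ 8.
  x = λ² - 10 - 9 = 64 - 19 ≡ 1; y = λ·(10 - 1) - 8 ≡ 9. → (1, 9)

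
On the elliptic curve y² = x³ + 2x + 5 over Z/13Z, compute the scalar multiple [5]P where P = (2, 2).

(6, 5)

Repeated addition: build up to 5P.
2P: tangent at (2, 2): λ = (3·2² + 2)/(2·2) ≡ 1/4. 4⁻¹ ≡ 10 (mod 13), so λ ≡ 1·10 ≡ 10.
  x = λ² - 2 - 2 = 100 - 4 ≡ 5; y = λ·(2 - 5) - 2 ≡ 7. → (5, 7)
3P: (5, 7) + (2, 2). λ = (2 - 7)/(2 - 5) ≡ 8/10 mod 13. 10⁻¹ ≡ 4 (mod 13) since 10·4 = 40 ≡ 1, so λ ≡ 6.
  x = λ² - 5 - 2 = 36 - 7 ≡ 3; y = λ·(5 - 3) - 7 ≡ 5. → (3, 5)
4P: (3, 5) + (2, 2). λ = (2 - 5)/(2 - 3) ≡ 10/12 mod 13. 12⁻¹ ≡ 12 (mod 13) since 12·12 = 144 ≡ 1, so λ ≡ 3.
  x = λ² - 3 - 2 = 9 - 5 ≡ 4; y = λ·(3 - 4) - 5 ≡ 5. → (4, 5)
5P: (4, 5) + (2, 2). λ = (2 - 5)/(2 - 4) ≡ 10/11 mod 13. 11⁻¹ ≡ 6 (mod 13) since 11·6 = 66 ≡ 1, so λ ≡ 8.
  x = λ² - 4 - 2 = 64 - 6 ≡ 6; y = λ·(4 - 6) - 5 ≡ 5. → (6, 5)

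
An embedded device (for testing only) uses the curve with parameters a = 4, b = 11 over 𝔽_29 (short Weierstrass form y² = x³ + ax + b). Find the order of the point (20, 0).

2

2P: (20, 0) + (20, 0): same x and y₁ ≡ -y₂, so the sum is the point at infinity.
2P = the point at infinity, so the order is 2.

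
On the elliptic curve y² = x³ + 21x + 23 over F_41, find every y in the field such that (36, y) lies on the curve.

x³ + 21x + 23 = 47435 ≡ 39 (mod 41).
Square roots of 39 mod 41: 11 and 30 (since 11² = 121 ≡ 39).

11, 30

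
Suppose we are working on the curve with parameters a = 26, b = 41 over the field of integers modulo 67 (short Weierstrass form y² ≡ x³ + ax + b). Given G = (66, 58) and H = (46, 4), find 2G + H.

(17, 6)

First 2G:
Repeated addition: build up to 2G.
2G: tangent at (66, 58): λ = (3·66² + 26)/(2·58) ≡ 29/49. 49⁻¹ ≡ 26 (mod 67) since 49·26 = 1274 ≡ 1, so λ ≡ 29·26 ≡ 17.
  x = λ² - 66 - 66 = 289 - 132 ≡ 23; y = λ·(66 - 23) - 58 ≡ 3. → (23, 3)
2G = (23, 3).
Finally 2G + H:
(23, 3) + (46, 4). λ = (4 - 3)/(46 - 23) ≡ 1/23 mod 67. 23⁻¹ ≡ 35 (mod 67), so λ ≡ 35.
  x = λ² - 23 - 46 = 1225 - 69 ≡ 17; y = λ·(23 - 17) - 3 ≡ 6. → (17, 6)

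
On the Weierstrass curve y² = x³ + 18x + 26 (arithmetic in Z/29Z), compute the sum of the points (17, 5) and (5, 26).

(1, 25)

(17, 5) + (5, 26). λ = (26 - 5)/(5 - 17) ≡ 21/17 mod 29. 17⁻¹ ≡ 12 (mod 29), so λ ≡ 20.
  x = λ² - 17 - 5 = 400 - 22 ≡ 1; y = λ·(17 - 1) - 5 ≡ 25. → (1, 25)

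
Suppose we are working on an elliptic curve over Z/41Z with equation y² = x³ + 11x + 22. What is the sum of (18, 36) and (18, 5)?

The two points share x = 18 and their y-coordinates satisfy 36 + 5 ≡ 0 (mod 41), so they are inverses. Their sum is ∞.

O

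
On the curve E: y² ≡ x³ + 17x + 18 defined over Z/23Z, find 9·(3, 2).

(0, 15)

Write Q = (3, 2).
Repeated addition: build up to 9Q.
2Q: tangent at (3, 2): λ = (3·3² + 17)/(2·2) ≡ 21/4. 4⁻¹ ≡ 6 (mod 23), so λ ≡ 21·6 ≡ 11.
  x = λ² - 3 - 3 = 121 - 6 ≡ 0; y = λ·(3 - 0) - 2 ≡ 8. → (0, 8)
3Q: (0, 8) + (3, 2). λ = (2 - 8)/(3 - 0) ≡ 17/3 mod 23. 3⁻¹ ≡ 8 (mod 23), so λ ≡ 21.
  x = λ² - 0 - 3 = 441 - 3 ≡ 1; y = λ·(0 - 1) - 8 ≡ 17. → (1, 17)
4Q: (1, 17) + (3, 2). λ = (2 - 17)/(3 - 1) ≡ 8/2 mod 23. 2⁻¹ ≡ 12 (mod 23) since 2·12 = 24 ≡ 1, so λ ≡ 4.
  x = λ² - 1 - 3 = 16 - 4 ≡ 12; y = λ·(1 - 12) - 17 ≡ 8. → (12, 8)
5Q: (12, 8) + (3, 2). λ = (2 - 8)/(3 - 12) ≡ 17/14 mod 23. 14⁻¹ ≡ 5 (mod 23) since 14·5 = 70 ≡ 1, so λ ≡ 16.
  x = λ² - 12 - 3 = 256 - 15 ≡ 11; y = λ·(12 - 11) - 8 ≡ 8. → (11, 8)
6Q: (11, 8) + (3, 2). λ = (2 - 8)/(3 - 11) ≡ 17/15 mod 23. 15⁻¹ ≡ 20 (mod 23), so λ ≡ 18.
  x = λ² - 11 - 3 = 324 - 14 ≡ 11; y = λ·(11 - 11) - 8 ≡ 15. → (11, 15)
7Q: (11, 15) + (3, 2). λ = (2 - 15)/(3 - 11) ≡ 10/15 mod 23. 15⁻¹ ≡ 20 (mod 23) since 15·20 = 300 ≡ 1, so λ ≡ 16.
  x = λ² - 11 - 3 = 256 - 14 ≡ 12; y = λ·(11 - 12) - 15 ≡ 15. → (12, 15)
8Q: (12, 15) + (3, 2). λ = (2 - 15)/(3 - 12) ≡ 10/14 mod 23. 14⁻¹ ≡ 5 (mod 23), so λ ≡ 4.
  x = λ² - 12 - 3 = 16 - 15 ≡ 1; y = λ·(12 - 1) - 15 ≡ 6. → (1, 6)
9Q: (1, 6) + (3, 2). λ = (2 - 6)/(3 - 1) ≡ 19/2 mod 23. 2⁻¹ ≡ 12 (mod 23) since 2·12 = 24 ≡ 1, so λ ≡ 21.
  x = λ² - 1 - 3 = 441 - 4 ≡ 0; y = λ·(1 - 0) - 6 ≡ 15. → (0, 15)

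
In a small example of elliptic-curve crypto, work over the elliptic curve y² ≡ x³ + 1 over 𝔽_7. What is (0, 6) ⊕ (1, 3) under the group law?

(0, 6) + (1, 3). λ = (3 - 6)/(1 - 0) ≡ 4/1 mod 7. 1⁻¹ ≡ 1 (mod 7), so λ ≡ 4.
  x = λ² - 0 - 1 = 16 - 1 ≡ 1; y = λ·(0 - 1) - 6 ≡ 4. → (1, 4)

(1, 4)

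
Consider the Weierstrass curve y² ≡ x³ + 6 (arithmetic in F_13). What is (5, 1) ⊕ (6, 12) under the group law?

(5, 1) + (6, 12). λ = (12 - 1)/(6 - 5) ≡ 11/1 mod 13. 1⁻¹ ≡ 1 (mod 13), so λ ≡ 11.
  x = λ² - 5 - 6 = 121 - 11 ≡ 6; y = λ·(5 - 6) - 1 ≡ 1. → (6, 1)

(6, 1)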